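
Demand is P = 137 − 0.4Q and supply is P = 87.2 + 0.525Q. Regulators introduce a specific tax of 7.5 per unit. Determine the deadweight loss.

Competitive equilibrium: 137 − 0.4Q = 87.2 + 0.525Q → Q* = 53.8378, P* = 115.4649.
With the tax, the buyer price exceeds the seller price by 7.5: (137 − 0.4Q) − (87.2 + 0.525Q) = 7.5 → Q' = 45.7297.
ΔQ = 53.8378 − 45.7297 = 8.1081; the wedge equals the tax, 7.5.
DWL = ½ × 8.1081 × 7.5 = 30.41.

30.41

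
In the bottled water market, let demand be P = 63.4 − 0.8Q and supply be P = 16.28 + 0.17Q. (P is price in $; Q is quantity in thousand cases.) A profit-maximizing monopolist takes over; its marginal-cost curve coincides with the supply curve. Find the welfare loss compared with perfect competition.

$233.80 thousand

Competitive equilibrium: 63.4 − 0.8Q = 16.28 + 0.17Q → Q* = 48.5773, P* = 24.5381.
Marginal revenue: MR = 63.4 − 1.6Q. Set MR = MC: 63.4 − 1.6Q = 16.28 + 0.17Q → Q_m = 26.6215.
Price P_m = 63.4 − 0.8·26.6215 = 42.1028; MC(Q_m) = 16.28 + 0.17·26.6215 = 20.8057.
Competitive Q* = 48.5773, so ΔQ = 21.9558; wedge = 42.1028 − 20.8057 = 21.2971.
DWL = ½ × 21.9558 × 21.2971 = $233.80 thousand.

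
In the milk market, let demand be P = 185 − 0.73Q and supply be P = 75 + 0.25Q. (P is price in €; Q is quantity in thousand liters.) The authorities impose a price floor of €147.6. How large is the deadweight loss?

€1824.01 thousand

Competitive equilibrium: 185 − 0.73Q = 75 + 0.25Q → Q* = 112.2449, P* = 103.0612.
At the floor P = 147.6, quantity demanded = (185 − 147.6)/0.73 = 51.2329.
Sellers' marginal cost at Q' = 51.2329: 75 + 0.25·51.2329 = 87.8082.
ΔQ = 112.2449 − 51.2329 = 61.012; wedge = 147.6 − 87.8082 = 59.7918.
Welfare loss = ½ × 61.012 × 59.7918 = €1824.01 thousand.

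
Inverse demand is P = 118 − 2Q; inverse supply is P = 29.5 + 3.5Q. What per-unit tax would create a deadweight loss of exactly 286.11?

56.1

Competitive equilibrium: 118 − 2Q = 29.5 + 3.5Q → Q* = 16.0909, P* = 85.8182.
A tax t gives ΔQ = t/5.5 and wedge t, so DWL = t²/11.
t²/11 = 286.11 → t² = 3147.21 → t = 56.1.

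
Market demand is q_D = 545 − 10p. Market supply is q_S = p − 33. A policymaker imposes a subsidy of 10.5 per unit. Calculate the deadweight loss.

In inverse form: demand p = 54.5 − 0.1q, supply p = 33 + q.
Competitive equilibrium: 54.5 − 0.1q = 33 + q → q* = 19.5455, p* = 52.5455.
The subsidy lowers effective supply by 10.5: p = 22.5 + q.
New quantity: 54.5 − 0.1q = 22.5 + q → q' = 29.0909.
Overproduction Δq = 29.0909 − 19.5455 = 9.5454; wedge = subsidy = 10.5.
The triangle = ½ × 9.5454 × 10.5 = 50.11.

50.11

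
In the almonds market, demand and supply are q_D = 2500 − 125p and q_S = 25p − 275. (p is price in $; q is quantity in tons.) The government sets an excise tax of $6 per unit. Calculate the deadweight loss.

$375

In inverse form: demand p = 20 − 0.008q, supply p = 11 + 0.04q.
Competitive equilibrium: 20 − 0.008q = 11 + 0.04q → q* = 187.5, p* = 18.5.
With the tax, the buyer price exceeds the seller price by 6: (20 − 0.008q) − (11 + 0.04q) = 6 → q' = 62.5.
Δq = 187.5 − 62.5 = 125; the wedge equals the tax, 6.
DWL = ½ × 125 × 6 = $375.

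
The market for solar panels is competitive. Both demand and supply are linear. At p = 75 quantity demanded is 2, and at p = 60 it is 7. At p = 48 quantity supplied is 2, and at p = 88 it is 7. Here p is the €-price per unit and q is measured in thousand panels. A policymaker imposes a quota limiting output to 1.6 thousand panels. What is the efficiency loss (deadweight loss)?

Demand slope = (60 − 75)/(7 − 2) = −3, so p = 81 − 3q.
Supply slope = (88 − 48)/(7 − 2) = 8, so p = 32 + 8q.
Competitive equilibrium: 81 − 3q = 32 + 8q → q* = 4.4545, p* = 67.6364.
At q = 1.6: demand price = 81 − 3·1.6 = 76.2; supply price = 32 + 8·1.6 = 44.8.
Δq = 4.4545 − 1.6 = 2.8545; wedge = 76.2 − 44.8 = 31.4.
DWL = ½ × 2.8545 × 31.4 = €44.82 thousand.

€44.82 thousand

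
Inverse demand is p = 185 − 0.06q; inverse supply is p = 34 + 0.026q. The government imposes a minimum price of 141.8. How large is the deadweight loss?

46135.15

Competitive equilibrium: 185 − 0.06q = 34 + 0.026q → q* = 1755.81395, p* = 79.65116.
At the floor p = 141.8, quantity demanded = (185 − 141.8)/0.06 = 720.
Sellers' marginal cost at q' = 720: 34 + 0.026·720 = 52.72.
Δq = 1755.81395 − 720 = 1035.81395; wedge = 141.8 − 52.72 = 89.08.
Welfare loss = ½ × 1035.81395 × 89.08 = 46135.15.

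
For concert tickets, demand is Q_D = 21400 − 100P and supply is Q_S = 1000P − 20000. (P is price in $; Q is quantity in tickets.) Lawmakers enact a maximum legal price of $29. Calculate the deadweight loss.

$410227.27

In inverse form: demand P = 214 − 0.01Q, supply P = 20 + 0.001Q.
Competitive equilibrium: 214 − 0.01Q = 20 + 0.001Q → Q* = 17636.3636, P* = 37.6364.
At the ceiling P = 29, quantity supplied = (29 − 20)/0.001 = 9000.
Willingness to pay at Q' = 9000: 214 − 0.01·9000 = 124.
ΔQ = 17636.3636 − 9000 = 8636.3636; wedge = 124 − 29 = 95.
Deadweight loss = ½ × 8636.3636 × 95 = $410227.27.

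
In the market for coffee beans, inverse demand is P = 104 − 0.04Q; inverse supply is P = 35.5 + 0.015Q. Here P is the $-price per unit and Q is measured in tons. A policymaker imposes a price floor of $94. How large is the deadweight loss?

Competitive equilibrium: 104 − 0.04Q = 35.5 + 0.015Q → Q* = 1245.4545, P* = 54.1818.
At the floor P = 94, quantity demanded = (104 − 94)/0.04 = 250.
Sellers' marginal cost at Q' = 250: 35.5 + 0.015·250 = 39.25.
ΔQ = 1245.4545 − 250 = 995.4545; wedge = 94 − 39.25 = 54.75.
DWL = ½ × 995.4545 × 54.75 = $27250.57.

$27250.57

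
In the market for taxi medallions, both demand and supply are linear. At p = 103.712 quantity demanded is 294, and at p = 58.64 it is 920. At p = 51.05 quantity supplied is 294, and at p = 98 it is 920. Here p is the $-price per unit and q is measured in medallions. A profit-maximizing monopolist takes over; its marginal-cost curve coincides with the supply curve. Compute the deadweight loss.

Demand slope = (58.64 − 103.712)/(920 − 294) = −0.072, so p = 124.88 − 0.072q.
Supply slope = (98 − 51.05)/(920 − 294) = 0.075, so p = 29 + 0.075q.
Competitive equilibrium: 124.88 − 0.072q = 29 + 0.075q → q* = 652.2449, p* = 77.9184.
Marginal revenue: MR = 124.88 − 0.144q. Set MR = MC: 124.88 − 0.144q = 29 + 0.075q → q_m = 437.8082.
Price p_m = 124.88 − 0.072·437.8082 = 93.3578; MC(q_m) = 29 + 0.075·437.8082 = 61.8356.
Competitive q* = 652.2449, so Δq = 214.4367; wedge = 93.3578 − 61.8356 = 31.5222.
Welfare loss = ½ × 214.4367 × 31.5222 = $3379.76.

$3379.76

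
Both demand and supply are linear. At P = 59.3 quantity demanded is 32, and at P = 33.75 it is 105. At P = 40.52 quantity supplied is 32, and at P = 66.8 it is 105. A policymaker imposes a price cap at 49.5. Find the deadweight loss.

Demand slope = (33.75 − 59.3)/(105 − 32) = −0.35, so P = 70.5 − 0.35Q.
Supply slope = (66.8 − 40.52)/(105 − 32) = 0.36, so P = 29 + 0.36Q.
Competitive equilibrium: 70.5 − 0.35Q = 29 + 0.36Q → Q* = 58.4507, P* = 50.0423.
At the ceiling P = 49.5, quantity supplied = (49.5 − 29)/0.36 = 56.9444.
Willingness to pay at Q' = 56.9444: 70.5 − 0.35·56.9444 = 50.5695.
ΔQ = 58.4507 − 56.9444 = 1.5063; wedge = 50.5695 − 49.5 = 1.0695.
The triangle = ½ × 1.5063 × 1.0695 = 0.81.

0.81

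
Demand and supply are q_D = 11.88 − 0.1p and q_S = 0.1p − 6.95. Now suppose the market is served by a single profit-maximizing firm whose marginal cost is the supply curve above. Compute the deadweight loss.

6.75

In inverse form: demand p = 118.8 − 10q, supply p = 69.5 + 10q.
Competitive equilibrium: 118.8 − 10q = 69.5 + 10q → q* = 2.465, p* = 94.15.
Marginal revenue: MR = 118.8 − 20q. Set MR = MC: 118.8 − 20q = 69.5 + 10q → q_m = 1.6433.
Price p_m = 118.8 − 10·1.6433 = 102.367; MC(q_m) = 69.5 + 10·1.6433 = 85.933.
Competitive q* = 2.465, so Δq = 0.8217; wedge = 102.367 − 85.933 = 16.434.
DWL = ½ × 0.8217 × 16.434 = 6.75.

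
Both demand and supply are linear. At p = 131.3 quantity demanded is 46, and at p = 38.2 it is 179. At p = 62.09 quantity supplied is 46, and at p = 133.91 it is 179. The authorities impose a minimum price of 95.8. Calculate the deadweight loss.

Demand slope = (38.2 − 131.3)/(179 − 46) = −0.7, so p = 163.5 − 0.7q.
Supply slope = (133.91 − 62.09)/(179 − 46) = 0.54, so p = 37.25 + 0.54q.
Competitive equilibrium: 163.5 − 0.7q = 37.25 + 0.54q → q* = 101.8145, p* = 92.2298.
At the floor p = 95.8, quantity demanded = (163.5 − 95.8)/0.7 = 96.7143.
Sellers' marginal cost at q' = 96.7143: 37.25 + 0.54·96.7143 = 89.4757.
Δq = 101.8145 − 96.7143 = 5.1002; wedge = 95.8 − 89.4757 = 6.3243.
Deadweight loss = ½ × 5.1002 × 6.3243 = 16.13.

16.13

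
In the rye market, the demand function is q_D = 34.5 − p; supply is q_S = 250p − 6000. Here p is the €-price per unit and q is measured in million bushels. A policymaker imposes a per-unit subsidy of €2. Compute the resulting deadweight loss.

€1.99 million

In inverse form: demand p = 34.5 − q, supply p = 24 + 0.004q.
Competitive equilibrium: 34.5 − q = 24 + 0.004q → q* = 10.4582, p* = 24.0418.
The subsidy lowers effective supply by 2: p = 22 + 0.004q.
New quantity: 34.5 − q = 22 + 0.004q → q' = 12.4502.
Overproduction Δq = 12.4502 − 10.4582 = 1.992; wedge = subsidy = 2.
Welfare loss = ½ × 1.992 × 2 = €1.99 million.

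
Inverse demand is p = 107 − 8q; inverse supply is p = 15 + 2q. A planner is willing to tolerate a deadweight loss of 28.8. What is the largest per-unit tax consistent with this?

24

Competitive equilibrium: 107 − 8q = 15 + 2q → q* = 9.2, p* = 33.4.
A tax t gives Δq = t/10 and wedge t, so DWL = t²/20.
t²/20 = 28.8 → t² = 576 → t = 24.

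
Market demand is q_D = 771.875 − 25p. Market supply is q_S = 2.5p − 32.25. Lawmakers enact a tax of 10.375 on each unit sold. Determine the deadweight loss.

122.32

In inverse form: demand p = 30.875 − 0.04q, supply p = 12.9 + 0.4q.
Competitive equilibrium: 30.875 − 0.04q = 12.9 + 0.4q → q* = 40.8523, p* = 29.2409.
With the tax, the buyer price exceeds the seller price by 10.375: (30.875 − 0.04q) − (12.9 + 0.4q) = 10.375 → q' = 17.2727.
Δq = 40.8523 − 17.2727 = 23.5796; the wedge equals the tax, 10.375.
The triangle = ½ × 23.5796 × 10.375 = 122.32.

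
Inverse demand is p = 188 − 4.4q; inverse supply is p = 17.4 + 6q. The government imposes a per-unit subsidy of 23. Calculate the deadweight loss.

Competitive equilibrium: 188 − 4.4q = 17.4 + 6q → q* = 16.4038, p* = 115.8231.
The subsidy lowers effective supply by 23: p = 6q − 5.6.
New quantity: 188 − 4.4q = 6q − 5.6 → q' = 18.6154.
Overproduction Δq = 18.6154 − 16.4038 = 2.2116; wedge = subsidy = 23.
Deadweight loss = ½ × 2.2116 × 23 = 25.43.

25.43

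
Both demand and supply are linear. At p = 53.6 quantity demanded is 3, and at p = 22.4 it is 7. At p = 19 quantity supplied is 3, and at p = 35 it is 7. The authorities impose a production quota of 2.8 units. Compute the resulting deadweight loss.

Demand slope = (22.4 − 53.6)/(7 − 3) = −7.8, so p = 77 − 7.8q.
Supply slope = (35 − 19)/(7 − 3) = 4, so p = 7 + 4q.
Competitive equilibrium: 77 − 7.8q = 7 + 4q → q* = 5.9322, p* = 30.7288.
At q = 2.8: demand price = 77 − 7.8·2.8 = 55.16; supply price = 7 + 4·2.8 = 18.2.
Δq = 5.9322 − 2.8 = 3.1322; wedge = 55.16 − 18.2 = 36.96.
The triangle = ½ × 3.1322 × 36.96 = 57.88.

57.88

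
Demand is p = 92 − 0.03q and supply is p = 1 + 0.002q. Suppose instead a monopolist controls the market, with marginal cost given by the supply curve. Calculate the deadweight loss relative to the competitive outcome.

Competitive equilibrium: 92 − 0.03q = 1 + 0.002q → q* = 2843.75, p* = 6.6875.
Marginal revenue: MR = 92 − 0.06q. Set MR = MC: 92 − 0.06q = 1 + 0.002q → q_m = 1467.74194.
Price p_m = 92 − 0.03·1467.74194 = 47.96774; MC(q_m) = 1 + 0.002·1467.74194 = 3.93548.
Competitive q* = 2843.75, so Δq = 1376.00806; wedge = 47.96774 − 3.93548 = 44.03226.
Welfare loss = ½ × 1376.00806 × 44.03226 = 30294.37.

30294.37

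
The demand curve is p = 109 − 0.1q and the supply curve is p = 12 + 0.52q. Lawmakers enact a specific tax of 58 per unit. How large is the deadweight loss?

2712.90

Competitive equilibrium: 109 − 0.1q = 12 + 0.52q → q* = 156.4516, p* = 93.3548.
With the tax, the buyer price exceeds the seller price by 58: (109 − 0.1q) − (12 + 0.52q) = 58 → q' = 62.9032.
Δq = 156.4516 − 62.9032 = 93.5484; the wedge equals the tax, 58.
Welfare loss = ½ × 93.5484 × 58 = 2712.90.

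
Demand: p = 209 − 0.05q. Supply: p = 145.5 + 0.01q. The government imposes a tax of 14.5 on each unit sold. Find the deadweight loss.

Competitive equilibrium: 209 − 0.05q = 145.5 + 0.01q → q* = 1058.3333, p* = 156.0833.
With the tax, the buyer price exceeds the seller price by 14.5: (209 − 0.05q) − (145.5 + 0.01q) = 14.5 → q' = 816.6667.
Δq = 1058.3333 − 816.6667 = 241.6666; the wedge equals the tax, 14.5.
Deadweight loss = ½ × 241.6666 × 14.5 = 1752.08.

1752.08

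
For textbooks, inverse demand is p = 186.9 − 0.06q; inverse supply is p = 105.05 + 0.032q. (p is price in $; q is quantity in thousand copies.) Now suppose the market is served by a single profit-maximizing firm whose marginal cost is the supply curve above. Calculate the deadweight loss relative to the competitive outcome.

$5673.29 thousand

Competitive equilibrium: 186.9 − 0.06q = 105.05 + 0.032q → q* = 889.6739, p* = 133.5196.
Marginal revenue: MR = 186.9 − 0.12q. Set MR = MC: 186.9 − 0.12q = 105.05 + 0.032q → q_m = 538.4868.
Price p_m = 186.9 − 0.06·538.4868 = 154.5908; MC(q_m) = 105.05 + 0.032·538.4868 = 122.2816.
Competitive q* = 889.6739, so Δq = 351.1871; wedge = 154.5908 − 122.2816 = 32.3092.
The triangle = ½ × 351.1871 × 32.3092 = $5673.29 thousand.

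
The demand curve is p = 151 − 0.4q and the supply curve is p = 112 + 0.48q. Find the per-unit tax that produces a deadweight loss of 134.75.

Competitive equilibrium: 151 − 0.4q = 112 + 0.48q → q* = 44.3182, p* = 133.2727.
A tax t gives Δq = t/0.88 and wedge t, so DWL = t²/1.76.
t²/1.76 = 134.75 → t² = 237.16 → t = 15.4.

15.4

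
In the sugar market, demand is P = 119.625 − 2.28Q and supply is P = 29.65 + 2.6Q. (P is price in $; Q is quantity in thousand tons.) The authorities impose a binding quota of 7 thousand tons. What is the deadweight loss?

$319.19 thousand

Competitive equilibrium: 119.625 − 2.28Q = 29.65 + 2.6Q → Q* = 18.4375, P* = 77.5875.
At Q = 7: demand price = 119.625 − 2.28·7 = 103.665; supply price = 29.65 + 2.6·7 = 47.85.
ΔQ = 18.4375 − 7 = 11.4375; wedge = 103.665 − 47.85 = 55.815.
DWL = ½ × 11.4375 × 55.815 = $319.19 thousand.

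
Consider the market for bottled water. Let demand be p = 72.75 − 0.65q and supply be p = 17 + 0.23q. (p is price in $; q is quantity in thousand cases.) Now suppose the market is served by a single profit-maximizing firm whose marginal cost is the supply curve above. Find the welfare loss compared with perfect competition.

$318.73 thousand

Competitive equilibrium: 72.75 − 0.65q = 17 + 0.23q → q* = 63.3523, p* = 31.571.
Marginal revenue: MR = 72.75 − 1.3q. Set MR = MC: 72.75 − 1.3q = 17 + 0.23q → q_m = 36.4379.
Price p_m = 72.75 − 0.65·36.4379 = 49.0654; MC(q_m) = 17 + 0.23·36.4379 = 25.3807.
Competitive q* = 63.3523, so Δq = 26.9144; wedge = 49.0654 − 25.3807 = 23.6847.
Deadweight loss = ½ × 26.9144 × 23.6847 = $318.73 thousand.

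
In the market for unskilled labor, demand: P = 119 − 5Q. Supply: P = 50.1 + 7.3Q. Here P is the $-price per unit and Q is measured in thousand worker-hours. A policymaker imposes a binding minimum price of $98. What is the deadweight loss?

Competitive equilibrium: 119 − 5Q = 50.1 + 7.3Q → Q* = 5.6016, P* = 90.9919.
At the floor P = 98, quantity demanded = (119 − 98)/5 = 4.2.
Sellers' marginal cost at Q' = 4.2: 50.1 + 7.3·4.2 = 80.76.
ΔQ = 5.6016 − 4.2 = 1.4016; wedge = 98 − 80.76 = 17.24.
DWL = ½ × 1.4016 × 17.24 = $12.08 thousand.

$12.08 thousand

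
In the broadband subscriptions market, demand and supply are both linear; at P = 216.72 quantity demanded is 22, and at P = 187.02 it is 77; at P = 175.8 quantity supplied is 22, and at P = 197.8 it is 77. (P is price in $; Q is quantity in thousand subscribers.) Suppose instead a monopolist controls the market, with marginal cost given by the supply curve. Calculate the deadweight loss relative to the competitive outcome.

Demand slope = (187.02 − 216.72)/(77 − 22) = −0.54, so P = 228.6 − 0.54Q.
Supply slope = (197.8 − 175.8)/(77 − 22) = 0.4, so P = 167 + 0.4Q.
Competitive equilibrium: 228.6 − 0.54Q = 167 + 0.4Q → Q* = 65.5319, P* = 193.2128.
Marginal revenue: MR = 228.6 − 1.08Q. Set MR = MC: 228.6 − 1.08Q = 167 + 0.4Q → Q_m = 41.6216.
Price P_m = 228.6 − 0.54·41.6216 = 206.1243; MC(Q_m) = 167 + 0.4·41.6216 = 183.6486.
Competitive Q* = 65.5319, so ΔQ = 23.9103; wedge = 206.1243 − 183.6486 = 22.4757.
Deadweight loss = ½ × 23.9103 × 22.4757 = $268.70 thousand.

$268.70 thousand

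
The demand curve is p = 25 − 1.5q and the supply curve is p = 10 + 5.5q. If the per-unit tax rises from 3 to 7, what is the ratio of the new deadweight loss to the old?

5.444

Competitive equilibrium: 25 − 1.5q = 10 + 5.5q → q* = 2.1429, p* = 21.7857.
For a per-unit tax t: Δq = t/7, so DWL = ½·t·(t/7) = t²/14.
At t = 3: DWL = 0.643. At t = 7: DWL = 3.5.
Ratio = (7/3)² = 5.444.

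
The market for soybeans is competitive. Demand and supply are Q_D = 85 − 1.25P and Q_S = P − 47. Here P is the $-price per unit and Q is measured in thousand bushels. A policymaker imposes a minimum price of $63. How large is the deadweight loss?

$26.41 thousand

In inverse form: demand P = 68 − 0.8Q, supply P = 47 + Q.
Competitive equilibrium: 68 − 0.8Q = 47 + Q → Q* = 11.6667, P* = 58.6667.
At the floor P = 63, quantity demanded = (68 − 63)/0.8 = 6.25.
Sellers' marginal cost at Q' = 6.25: 47 + 1·6.25 = 53.25.
ΔQ = 11.6667 − 6.25 = 5.4167; wedge = 63 − 53.25 = 9.75.
Welfare loss = ½ × 5.4167 × 9.75 = $26.41 thousand.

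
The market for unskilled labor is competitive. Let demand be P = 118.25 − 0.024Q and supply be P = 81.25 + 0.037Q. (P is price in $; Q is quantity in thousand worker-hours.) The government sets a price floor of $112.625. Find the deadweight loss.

$4224.85 thousand

Competitive equilibrium: 118.25 − 0.024Q = 81.25 + 0.037Q → Q* = 606.5574, P* = 103.6926.
At the floor P = 112.625, quantity demanded = (118.25 − 112.625)/0.024 = 234.375.
Sellers' marginal cost at Q' = 234.375: 81.25 + 0.037·234.375 = 89.9219.
ΔQ = 606.5574 − 234.375 = 372.1824; wedge = 112.625 − 89.9219 = 22.7031.
Deadweight loss = ½ × 372.1824 × 22.7031 = $4224.85 thousand.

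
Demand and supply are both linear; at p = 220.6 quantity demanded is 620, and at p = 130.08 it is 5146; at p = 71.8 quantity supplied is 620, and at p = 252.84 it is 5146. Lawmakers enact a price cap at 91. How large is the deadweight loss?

Demand slope = (130.08 − 220.6)/(5146 − 620) = −0.02, so p = 233 − 0.02q.
Supply slope = (252.84 − 71.8)/(5146 − 620) = 0.04, so p = 47 + 0.04q.
Competitive equilibrium: 233 − 0.02q = 47 + 0.04q → q* = 3100, p* = 171.
At the ceiling p = 91, quantity supplied = (91 − 47)/0.04 = 1100.
Willingness to pay at q' = 1100: 233 − 0.02·1100 = 211.
Δq = 3100 − 1100 = 2000; wedge = 211 − 91 = 120.
Welfare loss = ½ × 2000 × 120 = 120000.

120000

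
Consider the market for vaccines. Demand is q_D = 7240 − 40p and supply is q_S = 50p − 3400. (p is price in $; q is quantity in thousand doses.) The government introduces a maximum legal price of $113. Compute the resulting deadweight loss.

In inverse form: demand p = 181 − 0.025q, supply p = 68 + 0.02q.
Competitive equilibrium: 181 − 0.025q = 68 + 0.02q → q* = 2511.1111, p* = 118.2222.
At the ceiling p = 113, quantity supplied = (113 − 68)/0.02 = 2250.
Willingness to pay at q' = 2250: 181 − 0.025·2250 = 124.75.
Δq = 2511.1111 − 2250 = 261.1111; wedge = 124.75 − 113 = 11.75.
Welfare loss = ½ × 261.1111 × 11.75 = $1534.03 thousand.

$1534.03 thousand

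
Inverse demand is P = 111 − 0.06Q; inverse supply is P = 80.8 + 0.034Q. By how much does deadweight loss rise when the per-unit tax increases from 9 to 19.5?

Competitive equilibrium: 111 − 0.06Q = 80.8 + 0.034Q → Q* = 321.2766, P* = 91.7234.
For a per-unit tax t: ΔQ = t/0.094, so DWL = ½·t·(t/0.094) = t²/0.188.
At t = 9: DWL = 430.851. At t = 19.5: DWL = 2022.606.
Increase = 2022.606 − 430.851 = 1591.76.

1591.76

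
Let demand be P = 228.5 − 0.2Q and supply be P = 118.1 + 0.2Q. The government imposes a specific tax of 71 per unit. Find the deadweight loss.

6301.25

Competitive equilibrium: 228.5 − 0.2Q = 118.1 + 0.2Q → Q* = 276, P* = 173.3.
With the tax, the buyer price exceeds the seller price by 71: (228.5 − 0.2Q) − (118.1 + 0.2Q) = 71 → Q' = 98.5.
ΔQ = 276 − 98.5 = 177.5; the wedge equals the tax, 71.
The triangle = ½ × 177.5 × 71 = 6301.25.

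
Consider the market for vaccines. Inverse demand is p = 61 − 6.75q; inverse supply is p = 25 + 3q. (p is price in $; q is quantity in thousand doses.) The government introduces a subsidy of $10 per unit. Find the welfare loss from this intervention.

$5.13 thousand

Competitive equilibrium: 61 − 6.75q = 25 + 3q → q* = 3.6923, p* = 36.0769.
The subsidy lowers effective supply by 10: p = 15 + 3q.
New quantity: 61 − 6.75q = 15 + 3q → q' = 4.7179.
Overproduction Δq = 4.7179 − 3.6923 = 1.0256; wedge = subsidy = 10.
Deadweight loss = ½ × 1.0256 × 10 = $5.13 thousand.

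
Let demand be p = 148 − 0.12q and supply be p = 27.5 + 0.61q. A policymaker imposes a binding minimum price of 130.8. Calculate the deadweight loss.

Competitive equilibrium: 148 − 0.12q = 27.5 + 0.61q → q* = 165.0685, p* = 128.1918.
At the floor p = 130.8, quantity demanded = (148 − 130.8)/0.12 = 143.3333.
Sellers' marginal cost at q' = 143.3333: 27.5 + 0.61·143.3333 = 114.9333.
Δq = 165.0685 − 143.3333 = 21.7352; wedge = 130.8 − 114.9333 = 15.8667.
The triangle = ½ × 21.7352 × 15.8667 = 172.43.

172.43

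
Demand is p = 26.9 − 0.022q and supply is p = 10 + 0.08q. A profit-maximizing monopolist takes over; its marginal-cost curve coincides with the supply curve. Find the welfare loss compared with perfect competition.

44.07

Competitive equilibrium: 26.9 − 0.022q = 10 + 0.08q → q* = 165.6863, p* = 23.2549.
Marginal revenue: MR = 26.9 − 0.044q. Set MR = MC: 26.9 − 0.044q = 10 + 0.08q → q_m = 136.2903.
Price p_m = 26.9 − 0.022·136.2903 = 23.9016; MC(q_m) = 10 + 0.08·136.2903 = 20.9032.
Competitive q* = 165.6863, so Δq = 29.396; wedge = 23.9016 − 20.9032 = 2.9984.
DWL = ½ × 29.396 × 2.9984 = 44.07.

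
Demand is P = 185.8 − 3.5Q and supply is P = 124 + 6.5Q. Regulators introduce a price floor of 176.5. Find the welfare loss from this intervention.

62.05

Competitive equilibrium: 185.8 − 3.5Q = 124 + 6.5Q → Q* = 6.18, P* = 164.17.
At the floor P = 176.5, quantity demanded = (185.8 − 176.5)/3.5 = 2.6571.
Sellers' marginal cost at Q' = 2.6571: 124 + 6.5·2.6571 = 141.2712.
ΔQ = 6.18 − 2.6571 = 3.5229; wedge = 176.5 − 141.2712 = 35.2288.
The triangle = ½ × 3.5229 × 35.2288 = 62.05.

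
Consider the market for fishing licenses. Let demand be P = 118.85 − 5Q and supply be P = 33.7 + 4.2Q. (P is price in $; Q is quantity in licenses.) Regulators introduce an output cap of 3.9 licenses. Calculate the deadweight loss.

Competitive equilibrium: 118.85 − 5Q = 33.7 + 4.2Q → Q* = 9.2554, P* = 72.5728.
At Q = 3.9: demand price = 118.85 − 5·3.9 = 99.35; supply price = 33.7 + 4.2·3.9 = 50.08.
ΔQ = 9.2554 − 3.9 = 5.3554; wedge = 99.35 − 50.08 = 49.27.
Deadweight loss = ½ × 5.3554 × 49.27 = $131.93.

$131.93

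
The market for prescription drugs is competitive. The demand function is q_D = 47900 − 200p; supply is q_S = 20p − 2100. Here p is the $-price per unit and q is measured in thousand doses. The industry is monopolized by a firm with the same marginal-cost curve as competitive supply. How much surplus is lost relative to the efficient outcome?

In inverse form: demand p = 239.5 − 0.005q, supply p = 105 + 0.05q.
Competitive equilibrium: 239.5 − 0.005q = 105 + 0.05q → q* = 2445.45455, p* = 227.27273.
Marginal revenue: MR = 239.5 − 0.01q. Set MR = MC: 239.5 − 0.01q = 105 + 0.05q → q_m = 2241.66667.
Price p_m = 239.5 − 0.005·2241.66667 = 228.29167; MC(q_m) = 105 + 0.05·2241.66667 = 217.08333.
Competitive q* = 2445.45455, so Δq = 203.78788; wedge = 228.29167 − 217.08333 = 11.20834.
Welfare loss = ½ × 203.78788 × 11.20834 = $1142.06 thousand.

$1142.06 thousand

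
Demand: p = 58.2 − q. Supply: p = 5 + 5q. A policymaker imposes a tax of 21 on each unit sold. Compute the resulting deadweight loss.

Competitive equilibrium: 58.2 − q = 5 + 5q → q* = 8.8667, p* = 49.3333.
With the tax, the buyer price exceeds the seller price by 21: (58.2 − q) − (5 + 5q) = 21 → q' = 5.3667.
Δq = 8.8667 − 5.3667 = 3.5; the wedge equals the tax, 21.
The triangle = ½ × 3.5 × 21 = 36.75.

36.75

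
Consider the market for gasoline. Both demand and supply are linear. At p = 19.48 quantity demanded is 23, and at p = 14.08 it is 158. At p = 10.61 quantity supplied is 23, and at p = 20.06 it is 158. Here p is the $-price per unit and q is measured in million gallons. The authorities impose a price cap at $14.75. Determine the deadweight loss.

Demand slope = (14.08 − 19.48)/(158 − 23) = −0.04, so p = 20.4 − 0.04q.
Supply slope = (20.06 − 10.61)/(158 − 23) = 0.07, so p = 9 + 0.07q.
Competitive equilibrium: 20.4 − 0.04q = 9 + 0.07q → q* = 103.6364, p* = 16.2545.
At the ceiling p = 14.75, quantity supplied = (14.75 − 9)/0.07 = 82.1429.
Willingness to pay at q' = 82.1429: 20.4 − 0.04·82.1429 = 17.1143.
Δq = 103.6364 − 82.1429 = 21.4935; wedge = 17.1143 − 14.75 = 2.3643.
Deadweight loss = ½ × 21.4935 × 2.3643 = $25.41 million.

$25.41 million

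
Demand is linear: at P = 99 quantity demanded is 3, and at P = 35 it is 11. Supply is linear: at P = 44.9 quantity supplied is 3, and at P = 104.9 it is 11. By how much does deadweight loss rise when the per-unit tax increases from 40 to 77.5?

142.14

Demand slope = (35 − 99)/(11 − 3) = −8, so P = 123 − 8Q.
Supply slope = (104.9 − 44.9)/(11 − 3) = 7.5, so P = 22.4 + 7.5Q.
Competitive equilibrium: 123 − 8Q = 22.4 + 7.5Q → Q* = 6.4903, P* = 71.0774.
For a per-unit tax t: ΔQ = t/15.5, so DWL = ½·t·(t/15.5) = t²/31.
At t = 40: DWL = 51.613. At t = 77.5: DWL = 193.75.
Increase = 193.75 − 51.613 = 142.14.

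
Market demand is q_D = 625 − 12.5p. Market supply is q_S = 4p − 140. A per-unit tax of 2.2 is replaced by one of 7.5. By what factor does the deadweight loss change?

In inverse form: demand p = 50 − 0.08q, supply p = 35 + 0.25q.
Competitive equilibrium: 50 − 0.08q = 35 + 0.25q → q* = 45.4545, p* = 46.3636.
For a per-unit tax t: Δq = t/0.33, so DWL = ½·t·(t/0.33) = t²/0.66.
At t = 2.2: DWL = 7.333. At t = 7.5: DWL = 85.227.
Ratio = (7.5/2.2)² = 11.622.

11.622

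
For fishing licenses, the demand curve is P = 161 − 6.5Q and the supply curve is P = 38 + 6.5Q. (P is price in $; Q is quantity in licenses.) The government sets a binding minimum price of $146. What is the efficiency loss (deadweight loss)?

$332.65

Competitive equilibrium: 161 − 6.5Q = 38 + 6.5Q → Q* = 9.4615, P* = 99.5.
At the floor P = 146, quantity demanded = (161 − 146)/6.5 = 2.3077.
Sellers' marginal cost at Q' = 2.3077: 38 + 6.5·2.3077 = 53.0001.
ΔQ = 9.4615 − 2.3077 = 7.1538; wedge = 146 − 53.0001 = 92.9999.
The triangle = ½ × 7.1538 × 92.9999 = $332.65.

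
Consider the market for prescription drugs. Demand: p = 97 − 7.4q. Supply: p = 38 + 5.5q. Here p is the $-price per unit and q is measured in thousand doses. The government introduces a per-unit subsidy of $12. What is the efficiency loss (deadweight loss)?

Competitive equilibrium: 97 − 7.4q = 38 + 5.5q → q* = 4.5736, p* = 63.155.
The subsidy lowers effective supply by 12: p = 26 + 5.5q.
New quantity: 97 − 7.4q = 26 + 5.5q → q' = 5.5039.
Overproduction Δq = 5.5039 − 4.5736 = 0.9303; wedge = subsidy = 12.
The triangle = ½ × 0.9303 × 12 = $5.58 thousand.

$5.58 thousand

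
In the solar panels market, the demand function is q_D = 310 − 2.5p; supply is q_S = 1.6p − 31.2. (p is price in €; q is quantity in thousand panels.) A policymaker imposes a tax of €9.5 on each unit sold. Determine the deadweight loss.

In inverse form: demand p = 124 − 0.4q, supply p = 19.5 + 0.625q.
Competitive equilibrium: 124 − 0.4q = 19.5 + 0.625q → q* = 101.9512, p* = 83.2195.
With the tax, the buyer price exceeds the seller price by 9.5: (124 − 0.4q) − (19.5 + 0.625q) = 9.5 → q' = 92.6829.
Δq = 101.9512 − 92.6829 = 9.2683; the wedge equals the tax, 9.5.
Deadweight loss = ½ × 9.2683 × 9.5 = €44.02 thousand.

€44.02 thousand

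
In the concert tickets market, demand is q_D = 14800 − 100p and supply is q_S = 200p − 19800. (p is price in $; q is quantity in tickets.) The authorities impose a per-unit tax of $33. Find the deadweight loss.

In inverse form: demand p = 148 − 0.01q, supply p = 99 + 0.005q.
Competitive equilibrium: 148 − 0.01q = 99 + 0.005q → q* = 3266.6667, p* = 115.3333.
With the tax, the buyer price exceeds the seller price by 33: (148 − 0.01q) − (99 + 0.005q) = 33 → q' = 1066.6667.
Δq = 3266.6667 − 1066.6667 = 2200; the wedge equals the tax, 33.
The triangle = ½ × 2200 × 33 = $36300.

$36300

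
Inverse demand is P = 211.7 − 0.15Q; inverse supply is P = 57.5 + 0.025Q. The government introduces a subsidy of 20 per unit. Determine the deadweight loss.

1142.86

Competitive equilibrium: 211.7 − 0.15Q = 57.5 + 0.025Q → Q* = 881.1429, P* = 79.5286.
The subsidy lowers effective supply by 20: P = 37.5 + 0.025Q.
New quantity: 211.7 − 0.15Q = 37.5 + 0.025Q → Q' = 995.4286.
Overproduction ΔQ = 995.4286 − 881.1429 = 114.2857; wedge = subsidy = 20.
The triangle = ½ × 114.2857 × 20 = 1142.86.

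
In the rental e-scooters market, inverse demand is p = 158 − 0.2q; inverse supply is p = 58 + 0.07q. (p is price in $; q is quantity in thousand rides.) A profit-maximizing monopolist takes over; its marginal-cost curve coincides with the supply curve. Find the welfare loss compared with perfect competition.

Competitive equilibrium: 158 − 0.2q = 58 + 0.07q → q* = 370.3704, p* = 83.9259.
Marginal revenue: MR = 158 − 0.4q. Set MR = MC: 158 − 0.4q = 58 + 0.07q → q_m = 212.766.
Price p_m = 158 − 0.2·212.766 = 115.4468; MC(q_m) = 58 + 0.07·212.766 = 72.8936.
Competitive q* = 370.3704, so Δq = 157.6044; wedge = 115.4468 − 72.8936 = 42.5532.
Welfare loss = ½ × 157.6044 × 42.5532 = $3353.29 thousand.

$3353.29 thousand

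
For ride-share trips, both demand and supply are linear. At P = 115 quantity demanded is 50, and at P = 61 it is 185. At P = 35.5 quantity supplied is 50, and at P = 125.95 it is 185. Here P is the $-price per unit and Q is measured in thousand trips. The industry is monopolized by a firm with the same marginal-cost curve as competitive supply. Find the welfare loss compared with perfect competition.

Demand slope = (61 − 115)/(185 − 50) = −0.4, so P = 135 − 0.4Q.
Supply slope = (125.95 − 35.5)/(185 − 50) = 0.67, so P = 2 + 0.67Q.
Competitive equilibrium: 135 − 0.4Q = 2 + 0.67Q → Q* = 124.2991, P* = 85.2804.
Marginal revenue: MR = 135 − 0.8Q. Set MR = MC: 135 − 0.8Q = 2 + 0.67Q → Q_m = 90.4762.
Price P_m = 135 − 0.4·90.4762 = 98.8095; MC(Q_m) = 2 + 0.67·90.4762 = 62.6191.
Competitive Q* = 124.2991, so ΔQ = 33.8229; wedge = 98.8095 − 62.6191 = 36.1904.
Deadweight loss = ½ × 33.8229 × 36.1904 = $612.03 thousand.

$612.03 thousand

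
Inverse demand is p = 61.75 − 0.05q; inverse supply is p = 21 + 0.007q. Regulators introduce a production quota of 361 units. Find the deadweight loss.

Competitive equilibrium: 61.75 − 0.05q = 21 + 0.007q → q* = 714.9123, p* = 26.0044.
At q = 361: demand price = 61.75 − 0.05·361 = 43.7; supply price = 21 + 0.007·361 = 23.527.
Δq = 714.9123 − 361 = 353.9123; wedge = 43.7 − 23.527 = 20.173.
The triangle = ½ × 353.9123 × 20.173 = 3569.74.

3569.74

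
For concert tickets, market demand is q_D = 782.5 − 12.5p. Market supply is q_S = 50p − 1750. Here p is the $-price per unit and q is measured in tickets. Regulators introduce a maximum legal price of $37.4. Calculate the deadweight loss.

$1216.80

In inverse form: demand p = 62.6 − 0.08q, supply p = 35 + 0.02q.
Competitive equilibrium: 62.6 − 0.08q = 35 + 0.02q → q* = 276, p* = 40.52.
At the ceiling p = 37.4, quantity supplied = (37.4 − 35)/0.02 = 120.
Willingness to pay at q' = 120: 62.6 − 0.08·120 = 53.
Δq = 276 − 120 = 156; wedge = 53 − 37.4 = 15.6.
DWL = ½ × 156 × 15.6 = $1216.80.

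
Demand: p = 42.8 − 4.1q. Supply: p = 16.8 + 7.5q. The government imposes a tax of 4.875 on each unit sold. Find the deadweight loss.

1.02

Competitive equilibrium: 42.8 − 4.1q = 16.8 + 7.5q → q* = 2.2414, p* = 33.6103.
With the tax, the buyer price exceeds the seller price by 4.875: (42.8 − 4.1q) − (16.8 + 7.5q) = 4.875 → q' = 1.8211.
Δq = 2.2414 − 1.8211 = 0.4203; the wedge equals the tax, 4.875.
The triangle = ½ × 0.4203 × 4.875 = 1.02.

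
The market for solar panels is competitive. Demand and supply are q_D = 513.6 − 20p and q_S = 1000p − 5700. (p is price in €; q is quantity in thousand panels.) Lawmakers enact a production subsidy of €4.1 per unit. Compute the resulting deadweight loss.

€164.80 thousand

In inverse form: demand p = 25.68 − 0.05q, supply p = 5.7 + 0.001q.
Competitive equilibrium: 25.68 − 0.05q = 5.7 + 0.001q → q* = 391.7647, p* = 6.0918.
The subsidy lowers effective supply by 4.1: p = 1.6 + 0.001q.
New quantity: 25.68 − 0.05q = 1.6 + 0.001q → q' = 472.1569.
Overproduction Δq = 472.1569 − 391.7647 = 80.3922; wedge = subsidy = 4.1.
The triangle = ½ × 80.3922 × 4.1 = €164.80 thousand.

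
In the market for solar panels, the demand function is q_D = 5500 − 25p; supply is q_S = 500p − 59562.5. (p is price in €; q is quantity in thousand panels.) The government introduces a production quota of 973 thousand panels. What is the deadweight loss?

In inverse form: demand p = 220 − 0.04q, supply p = 119.125 + 0.002q.
Competitive equilibrium: 220 − 0.04q = 119.125 + 0.002q → q* = 2401.7857, p* = 123.9286.
At q = 973: demand price = 220 − 0.04·973 = 181.08; supply price = 119.125 + 0.002·973 = 121.071.
Δq = 2401.7857 − 973 = 1428.7857; wedge = 181.08 − 121.071 = 60.009.
The triangle = ½ × 1428.7857 × 60.009 = €42870 thousand.

€42870 thousand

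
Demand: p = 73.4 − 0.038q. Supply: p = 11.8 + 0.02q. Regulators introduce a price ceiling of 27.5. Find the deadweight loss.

2226.25

Competitive equilibrium: 73.4 − 0.038q = 11.8 + 0.02q → q* = 1062.069, p* = 33.0414.
At the ceiling p = 27.5, quantity supplied = (27.5 − 11.8)/0.02 = 785.
Willingness to pay at q' = 785: 73.4 − 0.038·785 = 43.57.
Δq = 1062.069 − 785 = 277.069; wedge = 43.57 − 27.5 = 16.07.
DWL = ½ × 277.069 × 16.07 = 2226.25.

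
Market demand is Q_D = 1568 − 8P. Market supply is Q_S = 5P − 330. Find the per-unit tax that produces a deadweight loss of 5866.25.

61.75

In inverse form: demand P = 196 − 0.125Q, supply P = 66 + 0.2Q.
Competitive equilibrium: 196 − 0.125Q = 66 + 0.2Q → Q* = 400, P* = 146.
A tax t gives ΔQ = t/0.325 and wedge t, so DWL = t²/0.65.
t²/0.65 = 5866.25 → t² = 3813.0625 → t = 61.75.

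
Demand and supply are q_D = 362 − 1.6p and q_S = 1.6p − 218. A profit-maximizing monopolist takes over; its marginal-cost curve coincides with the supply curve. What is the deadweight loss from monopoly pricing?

360

In inverse form: demand p = 226.25 − 0.625q, supply p = 136.25 + 0.625q.
Competitive equilibrium: 226.25 − 0.625q = 136.25 + 0.625q → q* = 72, p* = 181.25.
Marginal revenue: MR = 226.25 − 1.25q. Set MR = MC: 226.25 − 1.25q = 136.25 + 0.625q → q_m = 48.
Price p_m = 226.25 − 0.625·48 = 196.25; MC(q_m) = 136.25 + 0.625·48 = 166.25.
Competitive q* = 72, so Δq = 24; wedge = 196.25 − 166.25 = 30.
Welfare loss = ½ × 24 × 30 = 360.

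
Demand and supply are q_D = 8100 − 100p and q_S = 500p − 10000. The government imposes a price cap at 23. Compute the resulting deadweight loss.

77041.67

In inverse form: demand p = 81 − 0.01q, supply p = 20 + 0.002q.
Competitive equilibrium: 81 − 0.01q = 20 + 0.002q → q* = 5083.3333, p* = 30.1667.
At the ceiling p = 23, quantity supplied = (23 − 20)/0.002 = 1500.
Willingness to pay at q' = 1500: 81 − 0.01·1500 = 66.
Δq = 5083.3333 − 1500 = 3583.3333; wedge = 66 − 23 = 43.
Deadweight loss = ½ × 3583.3333 × 43 = 77041.67.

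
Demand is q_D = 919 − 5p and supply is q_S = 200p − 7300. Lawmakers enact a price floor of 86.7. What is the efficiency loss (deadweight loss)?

In inverse form: demand p = 183.8 − 0.2q, supply p = 36.5 + 0.005q.
Competitive equilibrium: 183.8 − 0.2q = 36.5 + 0.005q → q* = 718.5366, p* = 40.0927.
At the floor p = 86.7, quantity demanded = (183.8 − 86.7)/0.2 = 485.5.
Sellers' marginal cost at q' = 485.5: 36.5 + 0.005·485.5 = 38.9275.
Δq = 718.5366 − 485.5 = 233.0366; wedge = 86.7 − 38.9275 = 47.7725.
Deadweight loss = ½ × 233.0366 × 47.7725 = 5566.37.

5566.37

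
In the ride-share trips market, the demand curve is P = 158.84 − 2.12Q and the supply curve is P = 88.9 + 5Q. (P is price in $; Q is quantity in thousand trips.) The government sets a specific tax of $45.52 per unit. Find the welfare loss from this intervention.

$145.51 thousand

Competitive equilibrium: 158.84 − 2.12Q = 88.9 + 5Q → Q* = 9.823, P* = 138.0152.
With the tax, the buyer price exceeds the seller price by 45.52: (158.84 − 2.12Q) − (88.9 + 5Q) = 45.52 → Q' = 3.4298.
ΔQ = 9.823 − 3.4298 = 6.3932; the wedge equals the tax, 45.52.
The triangle = ½ × 6.3932 × 45.52 = $145.51 thousand.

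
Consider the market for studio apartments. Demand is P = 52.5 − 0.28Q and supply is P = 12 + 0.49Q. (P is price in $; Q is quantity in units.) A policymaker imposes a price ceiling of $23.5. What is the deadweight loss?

$326.65

Competitive equilibrium: 52.5 − 0.28Q = 12 + 0.49Q → Q* = 52.5974, P* = 37.7727.
At the ceiling P = 23.5, quantity supplied = (23.5 − 12)/0.49 = 23.4694.
Willingness to pay at Q' = 23.4694: 52.5 − 0.28·23.4694 = 45.9286.
ΔQ = 52.5974 − 23.4694 = 29.128; wedge = 45.9286 − 23.5 = 22.4286.
DWL = ½ × 29.128 × 22.4286 = $326.65.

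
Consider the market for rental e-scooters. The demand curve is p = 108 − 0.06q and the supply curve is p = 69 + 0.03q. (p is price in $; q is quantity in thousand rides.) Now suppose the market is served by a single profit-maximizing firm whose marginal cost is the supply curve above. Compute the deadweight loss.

Competitive equilibrium: 108 − 0.06q = 69 + 0.03q → q* = 433.3333, p* = 82.
Marginal revenue: MR = 108 − 0.12q. Set MR = MC: 108 − 0.12q = 69 + 0.03q → q_m = 260.
Price p_m = 108 − 0.06·260 = 92.4; MC(q_m) = 69 + 0.03·260 = 76.8.
Competitive q* = 433.3333, so Δq = 173.3333; wedge = 92.4 − 76.8 = 15.6.
Deadweight loss = ½ × 173.3333 × 15.6 = $1352 thousand.

$1352 thousand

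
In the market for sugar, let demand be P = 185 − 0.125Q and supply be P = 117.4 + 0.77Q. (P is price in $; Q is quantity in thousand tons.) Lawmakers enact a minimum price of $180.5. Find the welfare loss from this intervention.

Competitive equilibrium: 185 − 0.125Q = 117.4 + 0.77Q → Q* = 75.5307, P* = 175.5587.
At the floor P = 180.5, quantity demanded = (185 − 180.5)/0.125 = 36.
Sellers' marginal cost at Q' = 36: 117.4 + 0.77·36 = 145.12.
ΔQ = 75.5307 − 36 = 39.5307; wedge = 180.5 − 145.12 = 35.38.
Deadweight loss = ½ × 39.5307 × 35.38 = $699.30 thousand.

$699.30 thousand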